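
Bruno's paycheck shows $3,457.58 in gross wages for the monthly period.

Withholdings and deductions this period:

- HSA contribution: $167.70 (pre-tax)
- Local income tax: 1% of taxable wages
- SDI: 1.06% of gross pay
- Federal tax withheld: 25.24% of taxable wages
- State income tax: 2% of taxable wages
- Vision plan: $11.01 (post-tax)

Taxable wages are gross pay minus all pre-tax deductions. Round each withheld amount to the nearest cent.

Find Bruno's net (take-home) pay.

HSA contribution: $167.70
Taxable wages = $3,457.58 − $167.70 = $3,289.88
Federal tax withheld: $3,289.88 × 0.2524 = $830.37
Local income tax: $3,289.88 × 0.01 = $32.90
State income tax: $3,289.88 × 0.02 = $65.80
SDI: $3,457.58 × 0.0106 = $36.65
Vision plan: $11.01
Total deductions = $167.70 + $830.37 + $32.90 + $65.80 + $36.65 + $11.01 = $1,144.43
Net pay = $3,457.58 − $1,144.43 = $2,313.15

$2,313.15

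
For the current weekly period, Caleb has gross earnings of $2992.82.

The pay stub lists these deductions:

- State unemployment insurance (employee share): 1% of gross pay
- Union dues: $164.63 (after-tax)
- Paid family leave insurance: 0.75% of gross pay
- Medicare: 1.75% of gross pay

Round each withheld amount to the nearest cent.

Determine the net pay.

Medicare: $2992.82 × 0.0175 = $52.37
Paid family leave insurance: $2992.82 × 0.0075 = $22.45
State unemployment insurance (employee share): $2992.82 × 0.01 = $29.93
Union dues: $164.63
Total deductions = $52.37 + $22.45 + $29.93 + $164.63 = $269.38
Net pay = $2992.82 − $269.38 = $2723.44

$2723.44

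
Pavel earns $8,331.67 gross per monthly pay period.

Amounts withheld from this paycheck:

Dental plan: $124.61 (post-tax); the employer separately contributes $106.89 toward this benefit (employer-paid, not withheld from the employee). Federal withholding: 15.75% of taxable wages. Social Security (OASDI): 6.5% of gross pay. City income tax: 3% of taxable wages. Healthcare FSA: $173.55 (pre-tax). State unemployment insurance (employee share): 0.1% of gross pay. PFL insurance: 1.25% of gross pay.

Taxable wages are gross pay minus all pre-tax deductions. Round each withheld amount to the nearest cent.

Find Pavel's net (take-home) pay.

$5,849.83

Healthcare FSA: $173.55
Taxable wages = $8,331.67 − $173.55 = $8,158.12
City income tax: $8,158.12 × 0.03 = $244.74
Federal withholding: $8,158.12 × 0.1575 = $1,284.90
State unemployment insurance (employee share): $8,331.67 × 0.001 = $8.33
PFL insurance: $8,331.67 × 0.0125 = $104.15
Social Security (OASDI): $8,331.67 × 0.065 = $541.56
Dental plan: $124.61
(Employer's $106.89 toward dental plan is not withheld from the employee.)
Total deductions = $173.55 + $244.74 + $1,284.90 + $8.33 + $104.15 + $541.56 + $124.61 = $2,481.84
Net pay = $8,331.67 − $2,481.84 = $5,849.83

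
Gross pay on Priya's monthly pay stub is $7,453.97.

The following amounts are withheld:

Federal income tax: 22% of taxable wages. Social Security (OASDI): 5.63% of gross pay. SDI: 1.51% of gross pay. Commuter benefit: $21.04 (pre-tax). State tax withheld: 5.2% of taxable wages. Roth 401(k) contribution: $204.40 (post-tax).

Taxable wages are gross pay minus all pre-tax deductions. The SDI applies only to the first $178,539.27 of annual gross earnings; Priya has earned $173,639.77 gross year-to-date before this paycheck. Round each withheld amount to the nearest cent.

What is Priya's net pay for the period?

Commuter benefit: $21.04
Taxable wages = $7,453.97 − $21.04 = $7,432.93
Federal income tax: $7,432.93 × 0.22 = $1,635.24
State tax withheld: $7,432.93 × 0.052 = $386.51
Social Security (OASDI): $7,453.97 × 0.0563 = $419.66
SDI: only $178,539.27 − $173,639.77 = $4,899.50 of this check is subject → $4,899.50 × 0.0151 = $73.98
Roth 401(k) contribution: $204.40
Total deductions = $21.04 + $1,635.24 + $386.51 + $419.66 + $73.98 + $204.40 = $2,740.83
Net pay = $7,453.97 − $2,740.83 = $4,713.14

$4,713.14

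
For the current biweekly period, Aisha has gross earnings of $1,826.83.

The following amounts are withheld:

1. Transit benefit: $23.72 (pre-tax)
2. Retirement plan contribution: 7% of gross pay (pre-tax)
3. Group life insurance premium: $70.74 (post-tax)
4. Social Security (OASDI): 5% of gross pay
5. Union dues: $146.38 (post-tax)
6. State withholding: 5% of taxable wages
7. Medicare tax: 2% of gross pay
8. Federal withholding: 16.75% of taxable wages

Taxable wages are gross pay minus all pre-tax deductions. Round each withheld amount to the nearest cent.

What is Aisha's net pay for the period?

Retirement plan contribution: $1,826.83 × 0.07 = $127.88
Transit benefit: $23.72
Pre-tax total = $127.88 + $23.72 = $151.60
Taxable wages = $1,826.83 − $151.60 = $1,675.23
Federal withholding: $1,675.23 × 0.1675 = $280.60
State withholding: $1,675.23 × 0.05 = $83.76
Medicare tax: $1,826.83 × 0.02 = $36.54
Social Security (OASDI): $1,826.83 × 0.05 = $91.34
Group life insurance premium: $70.74
Union dues: $146.38
Total deductions = $127.88 + $23.72 + $280.60 + $83.76 + $36.54 + $91.34 + $70.74 + $146.38 = $860.96
Net pay = $1,826.83 − $860.96 = $965.87

$965.87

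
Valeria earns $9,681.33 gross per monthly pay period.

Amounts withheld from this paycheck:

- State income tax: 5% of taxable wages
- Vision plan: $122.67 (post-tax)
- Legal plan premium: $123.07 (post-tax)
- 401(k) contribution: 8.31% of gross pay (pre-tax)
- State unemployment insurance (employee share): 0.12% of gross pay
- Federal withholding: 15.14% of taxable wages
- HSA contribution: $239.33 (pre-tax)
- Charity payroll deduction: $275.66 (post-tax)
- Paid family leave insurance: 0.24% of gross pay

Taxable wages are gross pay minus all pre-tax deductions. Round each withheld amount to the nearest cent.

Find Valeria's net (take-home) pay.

$6,341.64

401(k) contribution: $9,681.33 × 0.0831 = $804.52
HSA contribution: $239.33
Pre-tax total = $804.52 + $239.33 = $1,043.85
Taxable wages = $9,681.33 − $1,043.85 = $8,637.48
Federal withholding: $8,637.48 × 0.1514 = $1,307.71
State income tax: $8,637.48 × 0.05 = $431.87
Paid family leave insurance: $9,681.33 × 0.0024 = $23.24
State unemployment insurance (employee share): $9,681.33 × 0.0012 = $11.62
Charity payroll deduction: $275.66
Vision plan: $122.67
Legal plan premium: $123.07
Total deductions = $804.52 + $239.33 + $1,307.71 + $431.87 + $23.24 + $11.62 + $275.66 + $122.67 + $123.07 = $3,339.69
Net pay = $9,681.33 − $3,339.69 = $6,341.64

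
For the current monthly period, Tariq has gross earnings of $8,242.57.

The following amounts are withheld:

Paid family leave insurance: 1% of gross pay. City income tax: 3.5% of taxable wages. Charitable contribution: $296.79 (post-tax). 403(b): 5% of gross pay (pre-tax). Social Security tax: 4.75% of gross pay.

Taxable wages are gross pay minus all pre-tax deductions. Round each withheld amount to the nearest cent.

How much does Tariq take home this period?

$6,785.63

403(b): $8,242.57 × 0.05 = $412.13
Taxable wages = $8,242.57 − $412.13 = $7,830.44
City income tax: $7,830.44 × 0.035 = $274.07
Social Security tax: $8,242.57 × 0.0475 = $391.52
Paid family leave insurance: $8,242.57 × 0.01 = $82.43
Charitable contribution: $296.79
Total deductions = $412.13 + $274.07 + $391.52 + $82.43 + $296.79 = $1,456.94
Net pay = $8,242.57 − $1,456.94 = $6,785.63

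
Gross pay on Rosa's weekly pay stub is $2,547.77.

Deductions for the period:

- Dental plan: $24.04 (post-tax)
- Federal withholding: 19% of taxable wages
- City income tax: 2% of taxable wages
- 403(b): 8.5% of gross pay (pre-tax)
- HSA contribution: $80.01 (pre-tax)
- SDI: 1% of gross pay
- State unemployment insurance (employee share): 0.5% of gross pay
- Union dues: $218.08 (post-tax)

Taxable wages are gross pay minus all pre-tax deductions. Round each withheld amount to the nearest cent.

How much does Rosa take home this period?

$1,498.11

403(b): $2,547.77 × 0.085 = $216.56
HSA contribution: $80.01
Pre-tax total = $216.56 + $80.01 = $296.57
Taxable wages = $2,547.77 − $296.57 = $2,251.20
Federal withholding: $2,251.20 × 0.19 = $427.73
City income tax: $2,251.20 × 0.02 = $45.02
SDI: $2,547.77 × 0.01 = $25.48
State unemployment insurance (employee share): $2,547.77 × 0.005 = $12.74
Union dues: $218.08
Dental plan: $24.04
Total deductions = $216.56 + $80.01 + $427.73 + $45.02 + $25.48 + $12.74 + $218.08 + $24.04 = $1,049.66
Net pay = $2,547.77 − $1,049.66 = $1,498.11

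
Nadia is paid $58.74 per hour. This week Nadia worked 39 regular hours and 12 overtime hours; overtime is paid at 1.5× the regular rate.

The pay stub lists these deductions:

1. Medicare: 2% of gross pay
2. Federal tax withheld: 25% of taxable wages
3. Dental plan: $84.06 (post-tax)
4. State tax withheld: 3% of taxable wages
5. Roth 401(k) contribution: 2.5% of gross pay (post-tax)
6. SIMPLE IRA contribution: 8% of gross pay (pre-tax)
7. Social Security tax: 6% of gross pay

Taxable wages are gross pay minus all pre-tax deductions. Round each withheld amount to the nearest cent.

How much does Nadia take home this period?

Regular pay: 39 × $58.74 = $2,290.86
Overtime pay: 12 × $58.74 × 1.5 = $1,057.32
Gross pay = $2,290.86 + $1,057.32 = $3,348.18
SIMPLE IRA contribution: $3,348.18 × 0.08 = $267.85
Taxable wages = $3,348.18 − $267.85 = $3,080.33
State tax withheld: $3,080.33 × 0.03 = $92.41
Federal tax withheld: $3,080.33 × 0.25 = $770.08
Medicare: $3,348.18 × 0.02 = $66.96
Social Security tax: $3,348.18 × 0.06 = $200.89
Roth 401(k) contribution: $3,348.18 × 0.025 = $83.70
Dental plan: $84.06
Total deductions = $267.85 + $92.41 + $770.08 + $66.96 + $200.89 + $83.70 + $84.06 = $1,565.95
Net pay = $3,348.18 − $1,565.95 = $1,782.23

$1,782.23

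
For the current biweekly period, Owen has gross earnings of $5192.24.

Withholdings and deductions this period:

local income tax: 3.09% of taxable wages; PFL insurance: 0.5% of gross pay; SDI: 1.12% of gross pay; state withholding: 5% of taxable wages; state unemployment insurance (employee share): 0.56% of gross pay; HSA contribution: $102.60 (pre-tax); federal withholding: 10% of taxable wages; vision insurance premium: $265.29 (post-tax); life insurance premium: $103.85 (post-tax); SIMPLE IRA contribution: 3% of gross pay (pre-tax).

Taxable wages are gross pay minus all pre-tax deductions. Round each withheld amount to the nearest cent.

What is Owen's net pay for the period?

$3559.00

HSA contribution: $102.60
SIMPLE IRA contribution: $5192.24 × 0.03 = $155.77
Pre-tax total = $102.60 + $155.77 = $258.37
Taxable wages = $5192.24 − $258.37 = $4933.87
State withholding: $4933.87 × 0.05 = $246.69
Federal withholding: $4933.87 × 0.1 = $493.39
Local income tax: $4933.87 × 0.0309 = $152.46
PFL insurance: $5192.24 × 0.005 = $25.96
SDI: $5192.24 × 0.0112 = $58.15
State unemployment insurance (employee share): $5192.24 × 0.0056 = $29.08
Vision insurance premium: $265.29
Life insurance premium: $103.85
Total deductions = $102.60 + $155.77 + $246.69 + $493.39 + $152.46 + $25.96 + $58.15 + $29.08 + $265.29 + $103.85 = $1633.24
Net pay = $5192.24 − $1633.24 = $3559.00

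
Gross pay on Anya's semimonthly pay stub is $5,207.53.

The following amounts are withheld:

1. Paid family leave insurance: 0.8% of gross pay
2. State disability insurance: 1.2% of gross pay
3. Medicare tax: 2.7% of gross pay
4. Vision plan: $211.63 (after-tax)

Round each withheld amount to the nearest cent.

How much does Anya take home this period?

$4,751.15

Paid family leave insurance: $5,207.53 × 0.008 = $41.66
State disability insurance: $5,207.53 × 0.012 = $62.49
Medicare tax: $5,207.53 × 0.027 = $140.60
Vision plan: $211.63
Total deductions = $41.66 + $62.49 + $140.60 + $211.63 = $456.38
Net pay = $5,207.53 − $456.38 = $4,751.15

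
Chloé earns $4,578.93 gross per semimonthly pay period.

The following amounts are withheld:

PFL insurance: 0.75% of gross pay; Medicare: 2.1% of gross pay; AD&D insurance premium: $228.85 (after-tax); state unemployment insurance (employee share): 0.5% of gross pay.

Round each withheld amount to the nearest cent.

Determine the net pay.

$4,196.69

State unemployment insurance (employee share): $4,578.93 × 0.005 = $22.89
PFL insurance: $4,578.93 × 0.0075 = $34.34
Medicare: $4,578.93 × 0.021 = $96.16
AD&D insurance premium: $228.85
Total deductions = $22.89 + $34.34 + $96.16 + $228.85 = $382.24
Net pay = $4,578.93 − $382.24 = $4,196.69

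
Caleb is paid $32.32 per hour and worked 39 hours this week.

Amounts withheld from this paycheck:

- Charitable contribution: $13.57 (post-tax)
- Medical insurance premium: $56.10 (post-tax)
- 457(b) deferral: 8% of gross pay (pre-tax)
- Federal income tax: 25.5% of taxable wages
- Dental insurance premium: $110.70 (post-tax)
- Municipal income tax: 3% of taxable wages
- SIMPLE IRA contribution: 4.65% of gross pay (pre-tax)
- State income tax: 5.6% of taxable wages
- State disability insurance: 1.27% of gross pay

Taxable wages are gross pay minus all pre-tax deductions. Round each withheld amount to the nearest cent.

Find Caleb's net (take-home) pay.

$529.20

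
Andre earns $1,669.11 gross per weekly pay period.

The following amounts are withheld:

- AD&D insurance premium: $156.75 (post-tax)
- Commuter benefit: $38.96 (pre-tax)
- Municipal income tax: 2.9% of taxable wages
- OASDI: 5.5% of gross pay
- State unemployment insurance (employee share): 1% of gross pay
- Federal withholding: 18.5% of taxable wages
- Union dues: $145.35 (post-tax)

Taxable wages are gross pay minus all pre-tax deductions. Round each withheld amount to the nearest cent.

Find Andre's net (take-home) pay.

$870.71

Commuter benefit: $38.96
Taxable wages = $1,669.11 − $38.96 = $1,630.15
Federal withholding: $1,630.15 × 0.185 = $301.58
Municipal income tax: $1,630.15 × 0.029 = $47.27
OASDI: $1,669.11 × 0.055 = $91.80
State unemployment insurance (employee share): $1,669.11 × 0.01 = $16.69
AD&D insurance premium: $156.75
Union dues: $145.35
Total deductions = $38.96 + $301.58 + $47.27 + $91.80 + $16.69 + $156.75 + $145.35 = $798.40
Net pay = $1,669.11 − $798.40 = $870.71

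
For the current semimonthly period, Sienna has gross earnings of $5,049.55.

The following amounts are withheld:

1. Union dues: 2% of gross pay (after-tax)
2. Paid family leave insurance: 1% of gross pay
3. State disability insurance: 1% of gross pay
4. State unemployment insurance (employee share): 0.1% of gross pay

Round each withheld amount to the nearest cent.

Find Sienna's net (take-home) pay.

$4,842.51

State unemployment insurance (employee share): $5,049.55 × 0.001 = $5.05
State disability insurance: $5,049.55 × 0.01 = $50.50
Paid family leave insurance: $5,049.55 × 0.01 = $50.50
Union dues: $5,049.55 × 0.02 = $100.99
Total deductions = $5.05 + $50.50 + $50.50 + $100.99 = $207.04
Net pay = $5,049.55 − $207.04 = $4,842.51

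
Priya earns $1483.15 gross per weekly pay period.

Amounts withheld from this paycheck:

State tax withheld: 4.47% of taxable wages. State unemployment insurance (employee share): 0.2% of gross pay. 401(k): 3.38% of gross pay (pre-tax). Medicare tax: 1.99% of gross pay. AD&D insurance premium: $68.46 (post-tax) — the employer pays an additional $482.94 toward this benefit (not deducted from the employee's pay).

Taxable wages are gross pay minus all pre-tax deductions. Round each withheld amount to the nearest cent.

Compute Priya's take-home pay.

401(k): $1483.15 × 0.0338 = $50.13
Taxable wages = $1483.15 − $50.13 = $1433.02
State tax withheld: $1433.02 × 0.0447 = $64.06
Medicare tax: $1483.15 × 0.0199 = $29.51
State unemployment insurance (employee share): $1483.15 × 0.002 = $2.97
AD&D insurance premium: $68.46
(Employer's $482.94 toward AD&D insurance premium is not withheld from the employee.)
Total deductions = $50.13 + $64.06 + $29.51 + $2.97 + $68.46 = $215.13
Net pay = $1483.15 − $215.13 = $1268.02

$1268.02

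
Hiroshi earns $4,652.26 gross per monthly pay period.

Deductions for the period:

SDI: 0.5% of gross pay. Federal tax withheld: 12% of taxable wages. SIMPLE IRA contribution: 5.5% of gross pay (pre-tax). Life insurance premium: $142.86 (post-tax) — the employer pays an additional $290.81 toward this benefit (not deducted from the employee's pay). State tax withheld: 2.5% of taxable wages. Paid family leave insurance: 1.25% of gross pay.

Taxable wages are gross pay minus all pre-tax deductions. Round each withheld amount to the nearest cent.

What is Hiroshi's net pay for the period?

SIMPLE IRA contribution: $4,652.26 × 0.055 = $255.87
Taxable wages = $4,652.26 − $255.87 = $4,396.39
State tax withheld: $4,396.39 × 0.025 = $109.91
Federal tax withheld: $4,396.39 × 0.12 = $527.57
SDI: $4,652.26 × 0.005 = $23.26
Paid family leave insurance: $4,652.26 × 0.0125 = $58.15
Life insurance premium: $142.86
(Employer's $290.81 toward life insurance premium is not withheld from the employee.)
Total deductions = $255.87 + $109.91 + $527.57 + $23.26 + $58.15 + $142.86 = $1,117.62
Net pay = $4,652.26 − $1,117.62 = $3,534.64

$3,534.64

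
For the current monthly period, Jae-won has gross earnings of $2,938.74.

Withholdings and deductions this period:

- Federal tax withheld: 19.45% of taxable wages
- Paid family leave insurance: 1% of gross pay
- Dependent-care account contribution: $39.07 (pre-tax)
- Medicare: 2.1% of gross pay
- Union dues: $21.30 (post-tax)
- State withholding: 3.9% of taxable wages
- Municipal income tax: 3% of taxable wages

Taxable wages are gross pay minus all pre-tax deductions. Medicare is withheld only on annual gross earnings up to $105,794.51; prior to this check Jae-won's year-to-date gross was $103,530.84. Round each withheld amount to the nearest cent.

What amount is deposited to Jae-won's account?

$2,037.37

Dependent-care account contribution: $39.07
Taxable wages = $2,938.74 − $39.07 = $2,899.67
Federal tax withheld: $2,899.67 × 0.1945 = $563.99
State withholding: $2,899.67 × 0.039 = $113.09
Municipal income tax: $2,899.67 × 0.03 = $86.99
Medicare: only $105,794.51 − $103,530.84 = $2,263.67 of this check is subject → $2,263.67 × 0.021 = $47.54
Paid family leave insurance: $2,938.74 × 0.01 = $29.39
Union dues: $21.30
Total deductions = $39.07 + $563.99 + $113.09 + $86.99 + $47.54 + $29.39 + $21.30 = $901.37
Net pay = $2,938.74 − $901.37 = $2,037.37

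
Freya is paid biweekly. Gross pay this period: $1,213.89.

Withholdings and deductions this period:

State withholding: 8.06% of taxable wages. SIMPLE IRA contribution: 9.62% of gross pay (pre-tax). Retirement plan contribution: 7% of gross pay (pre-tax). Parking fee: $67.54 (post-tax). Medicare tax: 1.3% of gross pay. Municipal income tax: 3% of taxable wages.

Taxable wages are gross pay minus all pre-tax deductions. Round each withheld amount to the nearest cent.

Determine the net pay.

SIMPLE IRA contribution: $1,213.89 × 0.0962 = $116.78
Retirement plan contribution: $1,213.89 × 0.07 = $84.97
Pre-tax total = $116.78 + $84.97 = $201.75
Taxable wages = $1,213.89 − $201.75 = $1,012.14
State withholding: $1,012.14 × 0.0806 = $81.58
Municipal income tax: $1,012.14 × 0.03 = $30.36
Medicare tax: $1,213.89 × 0.013 = $15.78
Parking fee: $67.54
Total deductions = $116.78 + $84.97 + $81.58 + $30.36 + $15.78 + $67.54 = $397.01
Net pay = $1,213.89 − $397.01 = $816.88

$816.88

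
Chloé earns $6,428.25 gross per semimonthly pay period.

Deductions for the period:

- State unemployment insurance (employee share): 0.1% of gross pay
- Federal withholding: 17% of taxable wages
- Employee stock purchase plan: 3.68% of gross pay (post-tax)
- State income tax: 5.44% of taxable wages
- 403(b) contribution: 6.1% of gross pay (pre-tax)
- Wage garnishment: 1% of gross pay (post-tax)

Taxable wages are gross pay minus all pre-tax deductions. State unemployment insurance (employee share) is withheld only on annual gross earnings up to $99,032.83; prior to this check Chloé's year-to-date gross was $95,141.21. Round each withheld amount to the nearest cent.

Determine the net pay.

403(b) contribution: $6,428.25 × 0.061 = $392.12
Taxable wages = $6,428.25 − $392.12 = $6,036.13
State income tax: $6,036.13 × 0.0544 = $328.37
Federal withholding: $6,036.13 × 0.17 = $1,026.14
State unemployment insurance (employee share): only $99,032.83 − $95,141.21 = $3,891.62 of this check is subject → $3,891.62 × 0.001 = $3.89
Employee stock purchase plan: $6,428.25 × 0.0368 = $236.56
Wage garnishment: $6,428.25 × 0.01 = $64.28
Total deductions = $392.12 + $328.37 + $1,026.14 + $3.89 + $236.56 + $64.28 = $2,051.36
Net pay = $6,428.25 − $2,051.36 = $4,376.89

$4,376.89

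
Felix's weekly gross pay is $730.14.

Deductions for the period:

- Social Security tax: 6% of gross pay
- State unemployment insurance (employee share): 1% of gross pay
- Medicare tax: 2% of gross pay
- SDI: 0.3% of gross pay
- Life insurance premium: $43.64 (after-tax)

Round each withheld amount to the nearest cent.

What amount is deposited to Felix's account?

State unemployment insurance (employee share): $730.14 × 0.01 = $7.30
SDI: $730.14 × 0.003 = $2.19
Medicare tax: $730.14 × 0.02 = $14.60
Social Security tax: $730.14 × 0.06 = $43.81
Life insurance premium: $43.64
Total deductions = $7.30 + $2.19 + $14.60 + $43.81 + $43.64 = $111.54
Net pay = $730.14 − $111.54 = $618.60

$618.60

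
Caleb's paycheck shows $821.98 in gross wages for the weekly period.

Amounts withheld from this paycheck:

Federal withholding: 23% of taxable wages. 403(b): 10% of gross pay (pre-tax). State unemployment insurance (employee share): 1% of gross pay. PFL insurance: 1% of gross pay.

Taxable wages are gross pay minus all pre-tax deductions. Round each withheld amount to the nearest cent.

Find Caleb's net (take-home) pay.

$553.19

403(b): $821.98 × 0.1 = $82.20
Taxable wages = $821.98 − $82.20 = $739.78
Federal withholding: $739.78 × 0.23 = $170.15
PFL insurance: $821.98 × 0.01 = $8.22
State unemployment insurance (employee share): $821.98 × 0.01 = $8.22
Total deductions = $82.20 + $170.15 + $8.22 + $8.22 = $268.79
Net pay = $821.98 − $268.79 = $553.19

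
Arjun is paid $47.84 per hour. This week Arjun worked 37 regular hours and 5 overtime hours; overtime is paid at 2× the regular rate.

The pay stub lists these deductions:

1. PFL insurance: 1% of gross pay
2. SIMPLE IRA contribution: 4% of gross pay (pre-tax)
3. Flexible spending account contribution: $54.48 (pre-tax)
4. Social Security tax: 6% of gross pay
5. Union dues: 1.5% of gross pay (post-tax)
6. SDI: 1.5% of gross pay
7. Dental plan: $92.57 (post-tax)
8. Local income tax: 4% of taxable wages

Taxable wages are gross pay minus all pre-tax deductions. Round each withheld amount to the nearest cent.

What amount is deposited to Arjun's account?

$1702.48

Regular pay: 37 × $47.84 = $1770.08
Overtime pay: 5 × $47.84 × 2 = $478.40
Gross pay = $1770.08 + $478.40 = $2248.48
SIMPLE IRA contribution: $2248.48 × 0.04 = $89.94
Flexible spending account contribution: $54.48
Pre-tax total = $89.94 + $54.48 = $144.42
Taxable wages = $2248.48 − $144.42 = $2104.06
Local income tax: $2104.06 × 0.04 = $84.16
PFL insurance: $2248.48 × 0.01 = $22.48
Social Security tax: $2248.48 × 0.06 = $134.91
SDI: $2248.48 × 0.015 = $33.73
Union dues: $2248.48 × 0.015 = $33.73
Dental plan: $92.57
Total deductions = $89.94 + $54.48 + $84.16 + $22.48 + $134.91 + $33.73 + $33.73 + $92.57 = $546.00
Net pay = $2248.48 − $546.00 = $1702.48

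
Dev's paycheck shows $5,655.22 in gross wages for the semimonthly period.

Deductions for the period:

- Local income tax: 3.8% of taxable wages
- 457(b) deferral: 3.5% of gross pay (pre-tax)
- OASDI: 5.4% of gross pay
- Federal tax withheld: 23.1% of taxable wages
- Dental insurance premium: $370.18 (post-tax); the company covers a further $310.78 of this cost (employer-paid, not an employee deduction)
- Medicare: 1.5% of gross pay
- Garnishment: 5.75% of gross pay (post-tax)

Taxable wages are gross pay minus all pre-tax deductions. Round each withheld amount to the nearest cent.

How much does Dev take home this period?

$2,903.71

457(b) deferral: $5,655.22 × 0.035 = $197.93
Taxable wages = $5,655.22 − $197.93 = $5,457.29
Federal tax withheld: $5,457.29 × 0.231 = $1,260.63
Local income tax: $5,457.29 × 0.038 = $207.38
Medicare: $5,655.22 × 0.015 = $84.83
OASDI: $5,655.22 × 0.054 = $305.38
Garnishment: $5,655.22 × 0.0575 = $325.18
Dental insurance premium: $370.18
(Employer's $310.78 toward dental insurance premium is not withheld from the employee.)
Total deductions = $197.93 + $1,260.63 + $207.38 + $84.83 + $305.38 + $325.18 + $370.18 = $2,751.51
Net pay = $5,655.22 − $2,751.51 = $2,903.71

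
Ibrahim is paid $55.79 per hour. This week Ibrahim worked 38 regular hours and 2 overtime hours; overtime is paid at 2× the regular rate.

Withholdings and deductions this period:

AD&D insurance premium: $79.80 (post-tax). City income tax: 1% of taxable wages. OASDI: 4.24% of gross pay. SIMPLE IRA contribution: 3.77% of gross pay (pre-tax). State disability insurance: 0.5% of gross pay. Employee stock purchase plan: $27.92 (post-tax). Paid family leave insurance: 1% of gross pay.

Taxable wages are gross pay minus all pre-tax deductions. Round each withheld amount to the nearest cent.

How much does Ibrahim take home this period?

$1990.07

Regular pay: 38 × $55.79 = $2120.02
Overtime pay: 2 × $55.79 × 2 = $223.16
Gross pay = $2120.02 + $223.16 = $2343.18
SIMPLE IRA contribution: $2343.18 × 0.0377 = $88.34
Taxable wages = $2343.18 − $88.34 = $2254.84
City income tax: $2254.84 × 0.01 = $22.55
Paid family leave insurance: $2343.18 × 0.01 = $23.43
State disability insurance: $2343.18 × 0.005 = $11.72
OASDI: $2343.18 × 0.0424 = $99.35
AD&D insurance premium: $79.80
Employee stock purchase plan: $27.92
Total deductions = $88.34 + $22.55 + $23.43 + $11.72 + $99.35 + $79.80 + $27.92 = $353.11
Net pay = $2343.18 − $353.11 = $1990.07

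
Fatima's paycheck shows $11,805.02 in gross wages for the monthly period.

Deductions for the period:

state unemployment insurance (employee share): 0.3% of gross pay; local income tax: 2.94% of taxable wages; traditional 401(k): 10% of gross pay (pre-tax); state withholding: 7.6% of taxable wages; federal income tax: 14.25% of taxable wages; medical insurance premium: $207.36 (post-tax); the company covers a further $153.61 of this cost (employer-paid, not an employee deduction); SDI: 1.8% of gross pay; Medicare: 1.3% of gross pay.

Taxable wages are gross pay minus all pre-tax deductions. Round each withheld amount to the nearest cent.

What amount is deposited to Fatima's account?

Traditional 401(k): $11,805.02 × 0.1 = $1,180.50
Taxable wages = $11,805.02 − $1,180.50 = $10,624.52
Federal income tax: $10,624.52 × 0.1425 = $1,513.99
State withholding: $10,624.52 × 0.076 = $807.46
Local income tax: $10,624.52 × 0.0294 = $312.36
State unemployment insurance (employee share): $11,805.02 × 0.003 = $35.42
SDI: $11,805.02 × 0.018 = $212.49
Medicare: $11,805.02 × 0.013 = $153.47
Medical insurance premium: $207.36
(Employer's $153.61 toward medical insurance premium is not withheld from the employee.)
Total deductions = $1,180.50 + $1,513.99 + $807.46 + $312.36 + $35.42 + $212.49 + $153.47 + $207.36 = $4,423.05
Net pay = $11,805.02 − $4,423.05 = $7,381.97

$7,381.97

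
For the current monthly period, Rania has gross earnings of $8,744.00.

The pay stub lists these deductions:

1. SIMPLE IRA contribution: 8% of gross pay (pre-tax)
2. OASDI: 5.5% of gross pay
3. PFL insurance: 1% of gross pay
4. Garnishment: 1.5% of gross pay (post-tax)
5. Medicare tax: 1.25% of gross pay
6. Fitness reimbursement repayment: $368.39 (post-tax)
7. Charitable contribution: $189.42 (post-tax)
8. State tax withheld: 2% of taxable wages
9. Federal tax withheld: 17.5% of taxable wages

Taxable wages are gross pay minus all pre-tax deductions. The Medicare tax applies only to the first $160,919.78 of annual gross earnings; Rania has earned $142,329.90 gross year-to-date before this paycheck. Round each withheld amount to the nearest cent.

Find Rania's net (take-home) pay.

SIMPLE IRA contribution: $8,744.00 × 0.08 = $699.52
Taxable wages = $8,744.00 − $699.52 = $8,044.48
Federal tax withheld: $8,044.48 × 0.175 = $1,407.78
State tax withheld: $8,044.48 × 0.02 = $160.89
Medicare tax: cap not yet reached, full $8,744.00 is subject → $8,744.00 × 0.0125 = $109.30
PFL insurance: $8,744.00 × 0.01 = $87.44
OASDI: $8,744.00 × 0.055 = $480.92
Fitness reimbursement repayment: $368.39
Charitable contribution: $189.42
Garnishment: $8,744.00 × 0.015 = $131.16
Total deductions = $699.52 + $1,407.78 + $160.89 + $109.30 + $87.44 + $480.92 + $368.39 + $189.42 + $131.16 = $3,634.82
Net pay = $8,744.00 − $3,634.82 = $5,109.18

$5,109.18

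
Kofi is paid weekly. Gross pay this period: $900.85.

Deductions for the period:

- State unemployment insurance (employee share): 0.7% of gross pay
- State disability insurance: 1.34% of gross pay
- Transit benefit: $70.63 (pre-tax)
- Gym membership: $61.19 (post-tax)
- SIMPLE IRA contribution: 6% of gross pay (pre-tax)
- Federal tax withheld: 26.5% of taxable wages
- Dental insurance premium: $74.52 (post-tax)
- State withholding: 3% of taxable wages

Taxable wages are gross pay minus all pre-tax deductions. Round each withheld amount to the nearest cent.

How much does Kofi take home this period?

$393.10

SIMPLE IRA contribution: $900.85 × 0.06 = $54.05
Transit benefit: $70.63
Pre-tax total = $54.05 + $70.63 = $124.68
Taxable wages = $900.85 − $124.68 = $776.17
Federal tax withheld: $776.17 × 0.265 = $205.69
State withholding: $776.17 × 0.03 = $23.29
State unemployment insurance (employee share): $900.85 × 0.007 = $6.31
State disability insurance: $900.85 × 0.0134 = $12.07
Gym membership: $61.19
Dental insurance premium: $74.52
Total deductions = $54.05 + $70.63 + $205.69 + $23.29 + $6.31 + $12.07 + $61.19 + $74.52 = $507.75
Net pay = $900.85 − $507.75 = $393.10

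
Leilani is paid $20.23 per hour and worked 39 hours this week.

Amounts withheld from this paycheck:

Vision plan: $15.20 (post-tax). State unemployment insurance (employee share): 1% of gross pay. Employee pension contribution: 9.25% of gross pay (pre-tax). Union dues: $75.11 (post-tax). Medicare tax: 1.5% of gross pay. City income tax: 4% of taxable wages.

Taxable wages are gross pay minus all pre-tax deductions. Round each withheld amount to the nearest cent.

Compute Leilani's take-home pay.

$577.32

Gross pay: 39 × $20.23 = $788.97
Employee pension contribution: $788.97 × 0.0925 = $72.98
Taxable wages = $788.97 − $72.98 = $715.99
City income tax: $715.99 × 0.04 = $28.64
Medicare tax: $788.97 × 0.015 = $11.83
State unemployment insurance (employee share): $788.97 × 0.01 = $7.89
Union dues: $75.11
Vision plan: $15.20
Total deductions = $72.98 + $28.64 + $11.83 + $7.89 + $75.11 + $15.20 = $211.65
Net pay = $788.97 − $211.65 = $577.32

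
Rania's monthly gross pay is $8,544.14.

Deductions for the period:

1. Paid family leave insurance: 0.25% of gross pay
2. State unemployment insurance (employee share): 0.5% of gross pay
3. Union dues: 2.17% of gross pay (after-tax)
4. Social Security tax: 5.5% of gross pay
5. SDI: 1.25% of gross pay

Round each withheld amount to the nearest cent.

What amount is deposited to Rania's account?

Paid family leave insurance: $8,544.14 × 0.0025 = $21.36
Social Security tax: $8,544.14 × 0.055 = $469.93
State unemployment insurance (employee share): $8,544.14 × 0.005 = $42.72
SDI: $8,544.14 × 0.0125 = $106.80
Union dues: $8,544.14 × 0.0217 = $185.41
Total deductions = $21.36 + $469.93 + $42.72 + $106.80 + $185.41 = $826.22
Net pay = $8,544.14 − $826.22 = $7,717.92

$7,717.92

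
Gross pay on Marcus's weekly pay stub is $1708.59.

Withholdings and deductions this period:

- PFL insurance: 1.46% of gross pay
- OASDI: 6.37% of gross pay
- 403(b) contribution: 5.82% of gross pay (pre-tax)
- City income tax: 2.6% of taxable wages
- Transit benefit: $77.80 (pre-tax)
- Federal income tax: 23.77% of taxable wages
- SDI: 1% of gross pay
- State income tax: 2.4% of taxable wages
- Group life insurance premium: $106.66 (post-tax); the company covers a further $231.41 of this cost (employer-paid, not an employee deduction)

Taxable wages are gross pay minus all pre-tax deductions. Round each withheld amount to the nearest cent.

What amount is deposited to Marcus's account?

$833.24

403(b) contribution: $1708.59 × 0.0582 = $99.44
Transit benefit: $77.80
Pre-tax total = $99.44 + $77.80 = $177.24
Taxable wages = $1708.59 − $177.24 = $1531.35
Federal income tax: $1531.35 × 0.2377 = $364.00
City income tax: $1531.35 × 0.026 = $39.82
State income tax: $1531.35 × 0.024 = $36.75
SDI: $1708.59 × 0.01 = $17.09
OASDI: $1708.59 × 0.0637 = $108.84
PFL insurance: $1708.59 × 0.0146 = $24.95
Group life insurance premium: $106.66
(Employer's $231.41 toward group life insurance premium is not withheld from the employee.)
Total deductions = $99.44 + $77.80 + $364.00 + $39.82 + $36.75 + $17.09 + $108.84 + $24.95 + $106.66 = $875.35
Net pay = $1708.59 − $875.35 = $833.24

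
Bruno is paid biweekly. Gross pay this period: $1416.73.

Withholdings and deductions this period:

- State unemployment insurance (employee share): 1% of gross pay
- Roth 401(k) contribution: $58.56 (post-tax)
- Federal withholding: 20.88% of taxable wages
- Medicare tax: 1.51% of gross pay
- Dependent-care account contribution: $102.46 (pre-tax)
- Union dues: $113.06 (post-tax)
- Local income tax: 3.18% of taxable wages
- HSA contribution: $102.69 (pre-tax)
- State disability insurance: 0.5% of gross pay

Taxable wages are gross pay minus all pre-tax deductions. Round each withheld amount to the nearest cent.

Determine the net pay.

$705.81

HSA contribution: $102.69
Dependent-care account contribution: $102.46
Pre-tax total = $102.69 + $102.46 = $205.15
Taxable wages = $1416.73 − $205.15 = $1211.58
Local income tax: $1211.58 × 0.0318 = $38.53
Federal withholding: $1211.58 × 0.2088 = $252.98
Medicare tax: $1416.73 × 0.0151 = $21.39
State disability insurance: $1416.73 × 0.005 = $7.08
State unemployment insurance (employee share): $1416.73 × 0.01 = $14.17
Roth 401(k) contribution: $58.56
Union dues: $113.06
Total deductions = $102.69 + $102.46 + $38.53 + $252.98 + $21.39 + $7.08 + $14.17 + $58.56 + $113.06 = $710.92
Net pay = $1416.73 − $710.92 = $705.81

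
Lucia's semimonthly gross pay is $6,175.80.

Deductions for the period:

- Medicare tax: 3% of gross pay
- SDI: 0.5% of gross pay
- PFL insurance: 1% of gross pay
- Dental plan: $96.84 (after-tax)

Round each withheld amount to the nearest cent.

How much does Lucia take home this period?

$5,801.05

SDI: $6,175.80 × 0.005 = $30.88
PFL insurance: $6,175.80 × 0.01 = $61.76
Medicare tax: $6,175.80 × 0.03 = $185.27
Dental plan: $96.84
Total deductions = $30.88 + $61.76 + $185.27 + $96.84 = $374.75
Net pay = $6,175.80 − $374.75 = $5,801.05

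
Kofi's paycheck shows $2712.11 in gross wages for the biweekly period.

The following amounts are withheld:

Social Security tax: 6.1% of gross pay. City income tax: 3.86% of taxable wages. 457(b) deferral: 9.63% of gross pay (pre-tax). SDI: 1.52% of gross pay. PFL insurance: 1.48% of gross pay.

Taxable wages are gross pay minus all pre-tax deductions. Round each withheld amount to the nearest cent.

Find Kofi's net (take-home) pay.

457(b) deferral: $2712.11 × 0.0963 = $261.18
Taxable wages = $2712.11 − $261.18 = $2450.93
City income tax: $2450.93 × 0.0386 = $94.61
PFL insurance: $2712.11 × 0.0148 = $40.14
Social Security tax: $2712.11 × 0.061 = $165.44
SDI: $2712.11 × 0.0152 = $41.22
Total deductions = $261.18 + $94.61 + $40.14 + $165.44 + $41.22 = $602.59
Net pay = $2712.11 − $602.59 = $2109.52

$2109.52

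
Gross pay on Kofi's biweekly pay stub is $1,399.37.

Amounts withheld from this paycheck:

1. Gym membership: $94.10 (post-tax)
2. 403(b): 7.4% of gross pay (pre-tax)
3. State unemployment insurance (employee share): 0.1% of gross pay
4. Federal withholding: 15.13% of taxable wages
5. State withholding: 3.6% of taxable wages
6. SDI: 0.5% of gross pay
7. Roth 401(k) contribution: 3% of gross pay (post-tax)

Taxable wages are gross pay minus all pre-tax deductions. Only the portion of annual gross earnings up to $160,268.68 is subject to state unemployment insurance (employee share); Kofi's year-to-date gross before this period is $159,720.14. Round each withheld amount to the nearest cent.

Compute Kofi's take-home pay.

403(b): $1,399.37 × 0.074 = $103.55
Taxable wages = $1,399.37 − $103.55 = $1,295.82
State withholding: $1,295.82 × 0.036 = $46.65
Federal withholding: $1,295.82 × 0.1513 = $196.06
State unemployment insurance (employee share): only $160,268.68 − $159,720.14 = $548.54 of this check is subject → $548.54 × 0.001 = $0.55
SDI: $1,399.37 × 0.005 = $7.00
Roth 401(k) contribution: $1,399.37 × 0.03 = $41.98
Gym membership: $94.10
Total deductions = $103.55 + $46.65 + $196.06 + $0.55 + $7.00 + $41.98 + $94.10 = $489.89
Net pay = $1,399.37 − $489.89 = $909.48

$909.48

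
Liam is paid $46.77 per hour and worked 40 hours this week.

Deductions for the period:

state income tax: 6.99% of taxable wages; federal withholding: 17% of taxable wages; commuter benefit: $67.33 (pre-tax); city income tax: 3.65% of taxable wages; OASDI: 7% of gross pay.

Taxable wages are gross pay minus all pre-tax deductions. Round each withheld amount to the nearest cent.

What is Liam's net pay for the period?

Gross pay: 40 × $46.77 = $1,870.80
Commuter benefit: $67.33
Taxable wages = $1,870.80 − $67.33 = $1,803.47
City income tax: $1,803.47 × 0.0365 = $65.83
State income tax: $1,803.47 × 0.0699 = $126.06
Federal withholding: $1,803.47 × 0.17 = $306.59
OASDI: $1,870.80 × 0.07 = $130.96
Total deductions = $67.33 + $65.83 + $126.06 + $306.59 + $130.96 = $696.77
Net pay = $1,870.80 − $696.77 = $1,174.03

$1,174.03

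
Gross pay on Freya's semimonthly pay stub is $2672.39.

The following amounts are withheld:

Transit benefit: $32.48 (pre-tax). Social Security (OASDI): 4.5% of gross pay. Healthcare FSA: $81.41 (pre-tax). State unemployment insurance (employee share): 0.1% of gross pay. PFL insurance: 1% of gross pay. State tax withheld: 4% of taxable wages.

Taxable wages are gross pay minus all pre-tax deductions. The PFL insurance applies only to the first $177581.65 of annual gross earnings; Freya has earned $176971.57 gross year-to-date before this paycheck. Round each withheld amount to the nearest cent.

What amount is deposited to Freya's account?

Healthcare FSA: $81.41
Transit benefit: $32.48
Pre-tax total = $81.41 + $32.48 = $113.89
Taxable wages = $2672.39 − $113.89 = $2558.50
State tax withheld: $2558.50 × 0.04 = $102.34
Social Security (OASDI): $2672.39 × 0.045 = $120.26
State unemployment insurance (employee share): $2672.39 × 0.001 = $2.67
PFL insurance: only $177581.65 − $176971.57 = $610.08 of this check is subject → $610.08 × 0.01 = $6.10
Total deductions = $81.41 + $32.48 + $102.34 + $120.26 + $2.67 + $6.10 = $345.26
Net pay = $2672.39 − $345.26 = $2327.13

$2327.13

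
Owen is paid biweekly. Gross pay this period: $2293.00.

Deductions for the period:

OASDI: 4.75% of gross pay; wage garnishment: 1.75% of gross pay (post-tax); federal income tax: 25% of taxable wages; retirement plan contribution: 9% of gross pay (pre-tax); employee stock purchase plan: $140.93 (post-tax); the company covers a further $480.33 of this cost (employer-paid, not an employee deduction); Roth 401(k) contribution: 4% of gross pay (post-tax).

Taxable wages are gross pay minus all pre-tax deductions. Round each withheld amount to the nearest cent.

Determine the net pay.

Retirement plan contribution: $2293.00 × 0.09 = $206.37
Taxable wages = $2293.00 − $206.37 = $2086.63
Federal income tax: $2086.63 × 0.25 = $521.66
OASDI: $2293.00 × 0.0475 = $108.92
Roth 401(k) contribution: $2293.00 × 0.04 = $91.72
Wage garnishment: $2293.00 × 0.0175 = $40.13
Employee stock purchase plan: $140.93
(Employer's $480.33 toward employee stock purchase plan is not withheld from the employee.)
Total deductions = $206.37 + $521.66 + $108.92 + $91.72 + $40.13 + $140.93 = $1109.73
Net pay = $2293.00 − $1109.73 = $1183.27

$1183.27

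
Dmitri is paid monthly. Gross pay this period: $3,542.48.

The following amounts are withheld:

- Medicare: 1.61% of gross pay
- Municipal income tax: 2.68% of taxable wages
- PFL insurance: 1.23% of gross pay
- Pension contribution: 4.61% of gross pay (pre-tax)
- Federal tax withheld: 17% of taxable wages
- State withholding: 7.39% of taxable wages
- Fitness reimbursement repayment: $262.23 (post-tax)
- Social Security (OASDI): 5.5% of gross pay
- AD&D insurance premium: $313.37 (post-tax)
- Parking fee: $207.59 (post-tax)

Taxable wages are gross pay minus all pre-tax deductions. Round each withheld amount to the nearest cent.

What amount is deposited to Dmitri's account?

$1,385.80

Pension contribution: $3,542.48 × 0.0461 = $163.31
Taxable wages = $3,542.48 − $163.31 = $3,379.17
State withholding: $3,379.17 × 0.0739 = $249.72
Municipal income tax: $3,379.17 × 0.0268 = $90.56
Federal tax withheld: $3,379.17 × 0.17 = $574.46
Medicare: $3,542.48 × 0.0161 = $57.03
Social Security (OASDI): $3,542.48 × 0.055 = $194.84
PFL insurance: $3,542.48 × 0.0123 = $43.57
Parking fee: $207.59
Fitness reimbursement repayment: $262.23
AD&D insurance premium: $313.37
Total deductions = $163.31 + $249.72 + $90.56 + $574.46 + $57.03 + $194.84 + $43.57 + $207.59 + $262.23 + $313.37 = $2,156.68
Net pay = $3,542.48 − $2,156.68 = $1,385.80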